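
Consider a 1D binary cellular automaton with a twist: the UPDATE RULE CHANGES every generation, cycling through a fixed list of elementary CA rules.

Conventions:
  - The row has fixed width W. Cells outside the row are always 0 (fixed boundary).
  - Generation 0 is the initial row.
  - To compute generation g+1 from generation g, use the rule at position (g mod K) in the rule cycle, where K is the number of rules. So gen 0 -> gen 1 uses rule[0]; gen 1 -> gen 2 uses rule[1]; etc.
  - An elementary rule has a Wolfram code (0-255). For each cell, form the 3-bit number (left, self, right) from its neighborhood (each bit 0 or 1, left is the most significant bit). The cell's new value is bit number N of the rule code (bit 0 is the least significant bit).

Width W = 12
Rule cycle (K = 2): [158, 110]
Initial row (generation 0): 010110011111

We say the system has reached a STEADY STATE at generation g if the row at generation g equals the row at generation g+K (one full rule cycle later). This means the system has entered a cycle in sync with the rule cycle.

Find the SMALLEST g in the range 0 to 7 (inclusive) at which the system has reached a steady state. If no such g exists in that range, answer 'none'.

Gen 0: 010110011111
Gen 1 (rule 158): 110101111110
Gen 2 (rule 110): 111111000010
Gen 3 (rule 158): 111110100111
Gen 4 (rule 110): 100011101101
Gen 5 (rule 158): 110111001001
Gen 6 (rule 110): 111101011011
Gen 7 (rule 158): 111001010010
Gen 8 (rule 110): 101011110110
Gen 9 (rule 158): 101011100101

Answer: none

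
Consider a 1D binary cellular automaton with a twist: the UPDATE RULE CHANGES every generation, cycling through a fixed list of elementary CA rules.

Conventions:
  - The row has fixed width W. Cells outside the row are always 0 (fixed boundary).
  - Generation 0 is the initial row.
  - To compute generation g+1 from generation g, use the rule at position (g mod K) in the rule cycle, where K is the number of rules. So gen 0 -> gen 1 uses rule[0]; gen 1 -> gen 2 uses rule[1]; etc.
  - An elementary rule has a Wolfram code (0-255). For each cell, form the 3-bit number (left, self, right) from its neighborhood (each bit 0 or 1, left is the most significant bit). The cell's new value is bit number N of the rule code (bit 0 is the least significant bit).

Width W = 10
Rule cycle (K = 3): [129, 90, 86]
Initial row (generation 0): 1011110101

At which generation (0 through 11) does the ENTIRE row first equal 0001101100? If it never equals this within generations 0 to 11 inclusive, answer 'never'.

Gen 0: 1011110101
Gen 1 (rule 129): 0001100000
Gen 2 (rule 90): 0011110000
Gen 3 (rule 86): 0100011000
Gen 4 (rule 129): 0001000011
Gen 5 (rule 90): 0010100111
Gen 6 (rule 86): 0110111001
Gen 7 (rule 129): 0000010000
Gen 8 (rule 90): 0000101000
Gen 9 (rule 86): 0001101100
Gen 10 (rule 129): 1100000001
Gen 11 (rule 90): 1110000010

Answer: 9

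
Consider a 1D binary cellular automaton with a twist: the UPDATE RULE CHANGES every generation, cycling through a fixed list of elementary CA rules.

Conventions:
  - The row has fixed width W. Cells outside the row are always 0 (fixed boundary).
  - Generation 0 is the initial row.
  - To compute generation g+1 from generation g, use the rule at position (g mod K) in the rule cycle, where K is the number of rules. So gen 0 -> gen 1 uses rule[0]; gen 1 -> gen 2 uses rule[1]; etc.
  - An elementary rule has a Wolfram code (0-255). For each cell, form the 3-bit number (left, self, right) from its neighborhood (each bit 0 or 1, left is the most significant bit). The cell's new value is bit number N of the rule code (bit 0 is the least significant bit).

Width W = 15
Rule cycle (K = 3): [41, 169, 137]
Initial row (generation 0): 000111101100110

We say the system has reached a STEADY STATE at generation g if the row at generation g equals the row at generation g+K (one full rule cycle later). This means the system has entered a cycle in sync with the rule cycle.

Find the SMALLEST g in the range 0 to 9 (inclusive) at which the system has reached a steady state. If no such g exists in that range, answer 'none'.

Answer: none

Derivation:
Gen 0: 000111101100110
Gen 1 (rule 41): 110100011000100
Gen 2 (rule 169): 101001010010001
Gen 3 (rule 137): 000000000000100
Gen 4 (rule 41): 111111111110001
Gen 5 (rule 169): 111111111100100
Gen 6 (rule 137): 111111111000001
Gen 7 (rule 41): 100000000011100
Gen 8 (rule 169): 001111111011001
Gen 9 (rule 137): 101111110010000
Gen 10 (rule 41): 011000000000111
Gen 11 (rule 169): 010011111110110
Gen 12 (rule 137): 000011111100100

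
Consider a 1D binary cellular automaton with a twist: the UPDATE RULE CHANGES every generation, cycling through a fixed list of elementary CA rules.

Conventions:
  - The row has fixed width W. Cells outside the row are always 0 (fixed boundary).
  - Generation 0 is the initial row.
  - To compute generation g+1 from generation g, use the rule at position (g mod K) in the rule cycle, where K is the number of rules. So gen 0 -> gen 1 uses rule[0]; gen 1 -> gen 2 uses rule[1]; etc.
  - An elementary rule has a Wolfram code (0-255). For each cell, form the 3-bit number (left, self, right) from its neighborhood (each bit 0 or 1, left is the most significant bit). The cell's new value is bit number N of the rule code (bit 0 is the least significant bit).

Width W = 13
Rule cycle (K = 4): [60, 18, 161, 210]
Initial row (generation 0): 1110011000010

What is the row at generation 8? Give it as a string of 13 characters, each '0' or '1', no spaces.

Answer: 0101011011011

Derivation:
Gen 0: 1110011000010
Gen 1 (rule 60): 1001010100011
Gen 2 (rule 18): 0110000010100
Gen 3 (rule 161): 0000111001001
Gen 4 (rule 210): 0001011110110
Gen 5 (rule 60): 0001110001101
Gen 6 (rule 18): 0010001010000
Gen 7 (rule 161): 1000100100111
Gen 8 (rule 210): 0101011011011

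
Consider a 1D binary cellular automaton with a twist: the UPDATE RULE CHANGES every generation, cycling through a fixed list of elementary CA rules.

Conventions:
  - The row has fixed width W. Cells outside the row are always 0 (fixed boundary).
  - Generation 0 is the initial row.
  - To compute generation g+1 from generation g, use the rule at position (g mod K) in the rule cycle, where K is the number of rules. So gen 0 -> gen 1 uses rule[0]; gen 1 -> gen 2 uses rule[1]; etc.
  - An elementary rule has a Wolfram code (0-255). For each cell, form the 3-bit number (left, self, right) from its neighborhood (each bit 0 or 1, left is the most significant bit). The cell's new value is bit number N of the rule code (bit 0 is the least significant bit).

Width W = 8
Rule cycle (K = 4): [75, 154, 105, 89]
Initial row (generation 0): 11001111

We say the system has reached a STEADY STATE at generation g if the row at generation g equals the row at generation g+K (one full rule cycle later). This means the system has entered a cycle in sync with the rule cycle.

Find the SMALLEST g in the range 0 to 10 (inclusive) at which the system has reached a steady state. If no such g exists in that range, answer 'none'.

Answer: 4

Derivation:
Gen 0: 11001111
Gen 1 (rule 75): 11011001
Gen 2 (rule 154): 10010110
Gen 3 (rule 105): 00001110
Gen 4 (rule 89): 11101011
Gen 5 (rule 75): 10100011
Gen 6 (rule 154): 00010110
Gen 7 (rule 105): 11001110
Gen 8 (rule 89): 11101011
Gen 9 (rule 75): 10100011
Gen 10 (rule 154): 00010110
Gen 11 (rule 105): 11001110
Gen 12 (rule 89): 11101011
Gen 13 (rule 75): 10100011
Gen 14 (rule 154): 00010110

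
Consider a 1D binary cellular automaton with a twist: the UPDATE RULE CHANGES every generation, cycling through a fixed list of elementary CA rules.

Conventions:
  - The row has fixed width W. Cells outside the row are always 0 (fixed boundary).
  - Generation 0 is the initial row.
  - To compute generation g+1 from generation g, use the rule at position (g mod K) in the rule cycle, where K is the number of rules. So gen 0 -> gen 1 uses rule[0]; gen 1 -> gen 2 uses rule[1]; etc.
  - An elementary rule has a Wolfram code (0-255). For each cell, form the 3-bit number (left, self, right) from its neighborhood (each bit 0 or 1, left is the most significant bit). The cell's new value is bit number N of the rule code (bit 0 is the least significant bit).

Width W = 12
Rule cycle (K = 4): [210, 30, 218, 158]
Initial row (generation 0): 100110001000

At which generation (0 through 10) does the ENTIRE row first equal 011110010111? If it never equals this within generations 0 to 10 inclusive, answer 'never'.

Gen 0: 100110001000
Gen 1 (rule 210): 011011010100
Gen 2 (rule 30): 110010010110
Gen 3 (rule 218): 111101100111
Gen 4 (rule 158): 111001011110
Gen 5 (rule 210): 011110001111
Gen 6 (rule 30): 110001011000
Gen 7 (rule 218): 111010011100
Gen 8 (rule 158): 110011111010
Gen 9 (rule 210): 011101111001
Gen 10 (rule 30): 110001000111

Answer: never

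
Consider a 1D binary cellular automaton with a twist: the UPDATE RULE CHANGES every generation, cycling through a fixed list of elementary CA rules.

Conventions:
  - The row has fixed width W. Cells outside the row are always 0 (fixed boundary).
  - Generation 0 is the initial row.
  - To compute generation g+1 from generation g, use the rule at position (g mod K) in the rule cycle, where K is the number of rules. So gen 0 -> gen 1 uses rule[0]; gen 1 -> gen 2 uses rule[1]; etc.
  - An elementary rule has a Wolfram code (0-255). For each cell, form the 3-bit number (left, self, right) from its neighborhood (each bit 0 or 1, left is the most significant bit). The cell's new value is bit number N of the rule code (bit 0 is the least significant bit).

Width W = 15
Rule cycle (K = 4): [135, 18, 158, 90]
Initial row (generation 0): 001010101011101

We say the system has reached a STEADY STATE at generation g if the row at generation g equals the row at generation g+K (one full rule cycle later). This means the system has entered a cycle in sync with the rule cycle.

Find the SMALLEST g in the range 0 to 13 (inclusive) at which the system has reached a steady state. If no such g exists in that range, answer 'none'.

Answer: 6

Derivation:
Gen 0: 001010101011101
Gen 1 (rule 135): 111010101001001
Gen 2 (rule 18): 000000000110110
Gen 3 (rule 158): 000000001100101
Gen 4 (rule 90): 000000011111000
Gen 5 (rule 135): 111111101110011
Gen 6 (rule 18): 000000000001100
Gen 7 (rule 158): 000000000011010
Gen 8 (rule 90): 000000000111001
Gen 9 (rule 135): 111111111010011
Gen 10 (rule 18): 000000000001100
Gen 11 (rule 158): 000000000011010
Gen 12 (rule 90): 000000000111001
Gen 13 (rule 135): 111111111010011
Gen 14 (rule 18): 000000000001100
Gen 15 (rule 158): 000000000011010
Gen 16 (rule 90): 000000000111001
Gen 17 (rule 135): 111111111010011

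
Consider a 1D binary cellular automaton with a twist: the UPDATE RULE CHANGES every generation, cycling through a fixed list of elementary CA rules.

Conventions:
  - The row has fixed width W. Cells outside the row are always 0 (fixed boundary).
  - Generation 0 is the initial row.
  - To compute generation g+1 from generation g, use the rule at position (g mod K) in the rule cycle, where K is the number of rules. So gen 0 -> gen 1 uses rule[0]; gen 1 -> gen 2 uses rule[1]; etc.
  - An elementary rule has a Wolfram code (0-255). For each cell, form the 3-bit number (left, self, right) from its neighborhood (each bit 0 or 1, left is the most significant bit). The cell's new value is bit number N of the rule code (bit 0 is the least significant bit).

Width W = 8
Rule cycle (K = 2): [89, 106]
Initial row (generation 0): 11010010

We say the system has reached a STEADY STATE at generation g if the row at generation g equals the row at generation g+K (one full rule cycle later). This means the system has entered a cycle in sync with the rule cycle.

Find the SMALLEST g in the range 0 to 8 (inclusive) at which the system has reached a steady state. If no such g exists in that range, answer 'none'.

Gen 0: 11010010
Gen 1 (rule 89): 11001001
Gen 2 (rule 106): 11010010
Gen 3 (rule 89): 11001001
Gen 4 (rule 106): 11010010
Gen 5 (rule 89): 11001001
Gen 6 (rule 106): 11010010
Gen 7 (rule 89): 11001001
Gen 8 (rule 106): 11010010
Gen 9 (rule 89): 11001001
Gen 10 (rule 106): 11010010

Answer: 0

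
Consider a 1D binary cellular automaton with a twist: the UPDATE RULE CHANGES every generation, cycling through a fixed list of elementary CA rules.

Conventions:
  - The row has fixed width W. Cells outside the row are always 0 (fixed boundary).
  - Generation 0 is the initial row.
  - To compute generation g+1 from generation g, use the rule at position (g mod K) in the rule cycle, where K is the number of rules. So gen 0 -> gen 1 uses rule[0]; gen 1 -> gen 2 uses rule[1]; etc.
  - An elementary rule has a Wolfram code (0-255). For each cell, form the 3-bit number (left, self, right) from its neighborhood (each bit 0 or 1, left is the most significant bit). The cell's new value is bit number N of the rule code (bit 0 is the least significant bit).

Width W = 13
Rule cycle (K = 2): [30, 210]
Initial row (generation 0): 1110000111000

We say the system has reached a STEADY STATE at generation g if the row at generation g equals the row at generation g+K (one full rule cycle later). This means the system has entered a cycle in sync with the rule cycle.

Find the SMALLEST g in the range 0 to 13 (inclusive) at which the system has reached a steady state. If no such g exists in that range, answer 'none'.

Gen 0: 1110000111000
Gen 1 (rule 30): 1001001100100
Gen 2 (rule 210): 0110110111010
Gen 3 (rule 30): 1100100100011
Gen 4 (rule 210): 0111011010101
Gen 5 (rule 30): 1100010010101
Gen 6 (rule 210): 0110101100000
Gen 7 (rule 30): 1100101010000
Gen 8 (rule 210): 0111000001000
Gen 9 (rule 30): 1100100011100
Gen 10 (rule 210): 0111010101110
Gen 11 (rule 30): 1100010101001
Gen 12 (rule 210): 0110100000110
Gen 13 (rule 30): 1100110001101
Gen 14 (rule 210): 0111011010100
Gen 15 (rule 30): 1100010010110

Answer: none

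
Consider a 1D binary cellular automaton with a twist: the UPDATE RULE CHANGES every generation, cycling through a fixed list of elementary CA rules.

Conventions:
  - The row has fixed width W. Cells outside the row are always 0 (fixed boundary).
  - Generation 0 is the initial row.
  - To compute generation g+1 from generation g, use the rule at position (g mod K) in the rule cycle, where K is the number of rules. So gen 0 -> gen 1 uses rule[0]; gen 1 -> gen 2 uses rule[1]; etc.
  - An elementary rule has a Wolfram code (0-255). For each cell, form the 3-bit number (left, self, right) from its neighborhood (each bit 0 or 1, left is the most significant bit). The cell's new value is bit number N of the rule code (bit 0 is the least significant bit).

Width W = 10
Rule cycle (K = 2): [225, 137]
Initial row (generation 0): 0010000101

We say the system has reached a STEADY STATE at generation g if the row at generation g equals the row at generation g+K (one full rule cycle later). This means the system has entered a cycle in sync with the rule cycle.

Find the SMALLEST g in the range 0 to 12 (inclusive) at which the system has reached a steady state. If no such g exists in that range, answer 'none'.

Answer: none

Derivation:
Gen 0: 0010000101
Gen 1 (rule 225): 1000110010
Gen 2 (rule 137): 0010100000
Gen 3 (rule 225): 1001001111
Gen 4 (rule 137): 0000001110
Gen 5 (rule 225): 1111100110
Gen 6 (rule 137): 1111000100
Gen 7 (rule 225): 0111010001
Gen 8 (rule 137): 0110000100
Gen 9 (rule 225): 0010110001
Gen 10 (rule 137): 1000100100
Gen 11 (rule 225): 0010000001
Gen 12 (rule 137): 1000111100
Gen 13 (rule 225): 0010011101
Gen 14 (rule 137): 1000011000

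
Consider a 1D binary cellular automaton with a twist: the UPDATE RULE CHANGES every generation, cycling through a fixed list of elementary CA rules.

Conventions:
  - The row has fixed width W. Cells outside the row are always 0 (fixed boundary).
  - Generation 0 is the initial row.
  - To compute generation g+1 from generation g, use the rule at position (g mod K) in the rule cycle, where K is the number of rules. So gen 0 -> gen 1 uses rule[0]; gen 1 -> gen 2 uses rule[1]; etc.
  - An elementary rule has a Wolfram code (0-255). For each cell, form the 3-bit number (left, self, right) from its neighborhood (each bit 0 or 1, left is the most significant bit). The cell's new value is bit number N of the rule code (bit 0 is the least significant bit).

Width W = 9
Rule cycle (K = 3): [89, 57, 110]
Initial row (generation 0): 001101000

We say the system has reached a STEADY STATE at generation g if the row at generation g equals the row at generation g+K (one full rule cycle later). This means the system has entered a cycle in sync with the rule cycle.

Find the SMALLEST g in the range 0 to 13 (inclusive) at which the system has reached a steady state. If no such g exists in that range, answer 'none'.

Gen 0: 001101000
Gen 1 (rule 89): 101100111
Gen 2 (rule 57): 011010100
Gen 3 (rule 110): 111111100
Gen 4 (rule 89): 100000111
Gen 5 (rule 57): 011110100
Gen 6 (rule 110): 110011100
Gen 7 (rule 89): 111010111
Gen 8 (rule 57): 100101100
Gen 9 (rule 110): 101111100
Gen 10 (rule 89): 001000111
Gen 11 (rule 57): 100110100
Gen 12 (rule 110): 101111100
Gen 13 (rule 89): 001000111
Gen 14 (rule 57): 100110100
Gen 15 (rule 110): 101111100
Gen 16 (rule 89): 001000111

Answer: 9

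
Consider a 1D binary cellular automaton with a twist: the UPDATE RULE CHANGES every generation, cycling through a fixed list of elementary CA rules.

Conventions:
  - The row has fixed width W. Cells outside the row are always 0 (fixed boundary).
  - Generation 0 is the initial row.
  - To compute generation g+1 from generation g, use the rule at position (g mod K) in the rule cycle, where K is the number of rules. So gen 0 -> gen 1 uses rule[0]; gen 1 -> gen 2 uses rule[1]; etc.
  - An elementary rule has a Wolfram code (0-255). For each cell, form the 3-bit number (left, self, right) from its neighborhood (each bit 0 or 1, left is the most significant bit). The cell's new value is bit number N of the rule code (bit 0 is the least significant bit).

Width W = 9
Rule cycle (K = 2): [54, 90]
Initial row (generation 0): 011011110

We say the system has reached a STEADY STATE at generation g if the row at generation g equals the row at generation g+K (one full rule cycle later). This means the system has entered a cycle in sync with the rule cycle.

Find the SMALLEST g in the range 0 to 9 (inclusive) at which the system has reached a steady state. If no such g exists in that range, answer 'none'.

Answer: none

Derivation:
Gen 0: 011011110
Gen 1 (rule 54): 100100001
Gen 2 (rule 90): 011010010
Gen 3 (rule 54): 100111111
Gen 4 (rule 90): 011100001
Gen 5 (rule 54): 100010011
Gen 6 (rule 90): 010101111
Gen 7 (rule 54): 111110000
Gen 8 (rule 90): 100011000
Gen 9 (rule 54): 110100100
Gen 10 (rule 90): 110011010
Gen 11 (rule 54): 001100111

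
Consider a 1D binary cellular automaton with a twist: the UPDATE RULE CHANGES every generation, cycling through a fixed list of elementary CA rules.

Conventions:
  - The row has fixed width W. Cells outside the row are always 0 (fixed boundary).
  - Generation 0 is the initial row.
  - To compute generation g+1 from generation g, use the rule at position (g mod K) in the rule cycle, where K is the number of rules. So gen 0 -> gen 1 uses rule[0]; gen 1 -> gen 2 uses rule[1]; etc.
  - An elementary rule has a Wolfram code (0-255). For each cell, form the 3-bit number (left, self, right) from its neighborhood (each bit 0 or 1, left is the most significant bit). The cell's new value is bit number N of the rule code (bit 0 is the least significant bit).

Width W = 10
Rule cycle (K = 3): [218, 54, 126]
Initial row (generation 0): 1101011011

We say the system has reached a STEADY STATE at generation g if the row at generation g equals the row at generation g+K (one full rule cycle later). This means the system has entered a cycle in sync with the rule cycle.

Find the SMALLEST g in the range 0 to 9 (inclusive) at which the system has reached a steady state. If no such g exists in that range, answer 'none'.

Gen 0: 1101011011
Gen 1 (rule 218): 1100011011
Gen 2 (rule 54): 0010100100
Gen 3 (rule 126): 0111111110
Gen 4 (rule 218): 1111111111
Gen 5 (rule 54): 0000000000
Gen 6 (rule 126): 0000000000
Gen 7 (rule 218): 0000000000
Gen 8 (rule 54): 0000000000
Gen 9 (rule 126): 0000000000
Gen 10 (rule 218): 0000000000
Gen 11 (rule 54): 0000000000
Gen 12 (rule 126): 0000000000

Answer: 5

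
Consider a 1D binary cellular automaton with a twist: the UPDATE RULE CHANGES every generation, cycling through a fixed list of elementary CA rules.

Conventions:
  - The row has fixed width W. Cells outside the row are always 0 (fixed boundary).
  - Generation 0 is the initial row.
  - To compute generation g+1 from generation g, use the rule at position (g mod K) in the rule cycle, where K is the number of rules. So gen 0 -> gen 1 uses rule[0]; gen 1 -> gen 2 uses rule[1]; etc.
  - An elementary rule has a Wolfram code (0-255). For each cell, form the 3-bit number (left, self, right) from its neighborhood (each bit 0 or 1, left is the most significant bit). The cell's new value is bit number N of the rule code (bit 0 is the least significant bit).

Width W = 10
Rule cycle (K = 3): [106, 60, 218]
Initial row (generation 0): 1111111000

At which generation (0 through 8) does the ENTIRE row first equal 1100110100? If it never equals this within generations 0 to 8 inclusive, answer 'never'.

Gen 0: 1111111000
Gen 1 (rule 106): 1000001000
Gen 2 (rule 60): 1100001100
Gen 3 (rule 218): 1110011110
Gen 4 (rule 106): 1010110010
Gen 5 (rule 60): 1111101011
Gen 6 (rule 218): 1111100011
Gen 7 (rule 106): 1000100111
Gen 8 (rule 60): 1100110100

Answer: 8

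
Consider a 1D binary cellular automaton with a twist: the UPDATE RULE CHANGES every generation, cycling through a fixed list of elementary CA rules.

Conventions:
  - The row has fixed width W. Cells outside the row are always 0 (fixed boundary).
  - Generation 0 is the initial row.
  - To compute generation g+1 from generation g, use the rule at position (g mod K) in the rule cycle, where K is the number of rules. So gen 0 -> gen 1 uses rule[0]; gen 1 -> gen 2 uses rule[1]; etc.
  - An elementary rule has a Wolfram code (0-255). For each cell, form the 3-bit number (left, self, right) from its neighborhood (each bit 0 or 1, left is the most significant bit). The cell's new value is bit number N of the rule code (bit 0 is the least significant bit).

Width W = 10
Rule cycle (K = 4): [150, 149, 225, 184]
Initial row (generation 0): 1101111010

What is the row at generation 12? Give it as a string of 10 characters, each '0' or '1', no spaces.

Answer: 0001001010

Derivation:
Gen 0: 1101111010
Gen 1 (rule 150): 0000110011
Gen 2 (rule 149): 1110001000
Gen 3 (rule 225): 0110100011
Gen 4 (rule 184): 0101010010
Gen 5 (rule 150): 1101011111
Gen 6 (rule 149): 0001001110
Gen 7 (rule 225): 1100000110
Gen 8 (rule 184): 1010000101
Gen 9 (rule 150): 1011001101
Gen 10 (rule 149): 1000100001
Gen 11 (rule 225): 0010001100
Gen 12 (rule 184): 0001001010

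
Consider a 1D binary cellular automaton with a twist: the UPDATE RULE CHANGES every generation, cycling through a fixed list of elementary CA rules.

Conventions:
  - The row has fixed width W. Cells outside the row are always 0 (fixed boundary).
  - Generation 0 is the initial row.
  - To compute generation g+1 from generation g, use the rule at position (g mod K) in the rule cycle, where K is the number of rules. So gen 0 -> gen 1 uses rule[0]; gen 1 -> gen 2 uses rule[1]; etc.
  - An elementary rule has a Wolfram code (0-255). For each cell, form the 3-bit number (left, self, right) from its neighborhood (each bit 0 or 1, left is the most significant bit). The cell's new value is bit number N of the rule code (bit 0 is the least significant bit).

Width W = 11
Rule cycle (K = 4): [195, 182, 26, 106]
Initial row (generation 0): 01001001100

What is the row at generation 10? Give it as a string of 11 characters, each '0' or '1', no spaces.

Answer: 11101111010

Derivation:
Gen 0: 01001001100
Gen 1 (rule 195): 10010010101
Gen 2 (rule 182): 11111111111
Gen 3 (rule 26): 10000000000
Gen 4 (rule 106): 00000000000
Gen 5 (rule 195): 11111111111
Gen 6 (rule 182): 01111111110
Gen 7 (rule 26): 11000000001
Gen 8 (rule 106): 11000000010
Gen 9 (rule 195): 01011111100
Gen 10 (rule 182): 11101111010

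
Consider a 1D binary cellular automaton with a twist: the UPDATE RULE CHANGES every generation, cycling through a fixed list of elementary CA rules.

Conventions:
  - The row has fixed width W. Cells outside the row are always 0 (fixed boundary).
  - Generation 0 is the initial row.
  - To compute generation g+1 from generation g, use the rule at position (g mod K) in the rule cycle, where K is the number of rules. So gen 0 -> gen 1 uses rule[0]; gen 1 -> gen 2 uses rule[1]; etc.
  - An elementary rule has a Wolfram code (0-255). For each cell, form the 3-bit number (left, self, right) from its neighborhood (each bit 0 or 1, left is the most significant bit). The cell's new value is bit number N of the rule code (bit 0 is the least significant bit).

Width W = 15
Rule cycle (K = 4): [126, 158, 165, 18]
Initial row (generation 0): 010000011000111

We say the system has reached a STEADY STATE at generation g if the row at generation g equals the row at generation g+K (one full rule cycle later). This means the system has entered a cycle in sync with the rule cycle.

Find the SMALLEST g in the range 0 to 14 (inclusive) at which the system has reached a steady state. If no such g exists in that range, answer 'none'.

Gen 0: 010000011000111
Gen 1 (rule 126): 111000111101101
Gen 2 (rule 158): 110101111001001
Gen 3 (rule 165): 001110110001001
Gen 4 (rule 18): 010000001010110
Gen 5 (rule 126): 111000011111111
Gen 6 (rule 158): 110100111111110
Gen 7 (rule 165): 001100011111100
Gen 8 (rule 18): 010010100000010
Gen 9 (rule 126): 111111110000111
Gen 10 (rule 158): 111111101001110
Gen 11 (rule 165): 011111011000100
Gen 12 (rule 18): 100000000101010
Gen 13 (rule 126): 110000001111111
Gen 14 (rule 158): 101000011111110
Gen 15 (rule 165): 111011001111100
Gen 16 (rule 18): 000000110000010
Gen 17 (rule 126): 000001111000111
Gen 18 (rule 158): 000011110101110

Answer: none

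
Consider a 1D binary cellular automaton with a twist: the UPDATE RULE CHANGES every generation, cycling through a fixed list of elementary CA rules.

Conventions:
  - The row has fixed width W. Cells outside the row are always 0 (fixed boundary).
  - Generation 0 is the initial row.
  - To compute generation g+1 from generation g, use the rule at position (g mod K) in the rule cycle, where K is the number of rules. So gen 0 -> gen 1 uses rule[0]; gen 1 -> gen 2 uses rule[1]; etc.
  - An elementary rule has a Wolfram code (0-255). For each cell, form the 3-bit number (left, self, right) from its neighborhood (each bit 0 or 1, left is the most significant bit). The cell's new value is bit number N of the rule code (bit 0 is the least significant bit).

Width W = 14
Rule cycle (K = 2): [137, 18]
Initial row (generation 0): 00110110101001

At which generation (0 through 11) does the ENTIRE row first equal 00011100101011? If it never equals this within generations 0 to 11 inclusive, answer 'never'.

Gen 0: 00110110101001
Gen 1 (rule 137): 10100100000000
Gen 2 (rule 18): 00011010000000
Gen 3 (rule 137): 11010000111111
Gen 4 (rule 18): 00001001000000
Gen 5 (rule 137): 11100000011111
Gen 6 (rule 18): 00010000100000
Gen 7 (rule 137): 11000110001111
Gen 8 (rule 18): 00101001010000
Gen 9 (rule 137): 10000000000111
Gen 10 (rule 18): 01000000001000
Gen 11 (rule 137): 00011111100011

Answer: never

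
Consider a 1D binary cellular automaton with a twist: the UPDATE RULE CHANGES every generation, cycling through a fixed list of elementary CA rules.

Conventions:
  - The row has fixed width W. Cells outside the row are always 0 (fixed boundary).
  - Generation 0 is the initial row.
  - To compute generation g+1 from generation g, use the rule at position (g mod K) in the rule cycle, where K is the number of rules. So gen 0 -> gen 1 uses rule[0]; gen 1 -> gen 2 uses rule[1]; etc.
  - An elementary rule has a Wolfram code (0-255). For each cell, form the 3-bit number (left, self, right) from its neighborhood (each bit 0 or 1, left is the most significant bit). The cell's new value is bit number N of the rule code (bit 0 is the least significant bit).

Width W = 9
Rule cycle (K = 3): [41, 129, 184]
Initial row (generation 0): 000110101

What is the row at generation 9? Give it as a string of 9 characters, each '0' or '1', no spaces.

Answer: 000110100

Derivation:
Gen 0: 000110101
Gen 1 (rule 41): 110101010
Gen 2 (rule 129): 000000000
Gen 3 (rule 184): 000000000
Gen 4 (rule 41): 111111111
Gen 5 (rule 129): 011111110
Gen 6 (rule 184): 011111101
Gen 7 (rule 41): 010000010
Gen 8 (rule 129): 000111000
Gen 9 (rule 184): 000110100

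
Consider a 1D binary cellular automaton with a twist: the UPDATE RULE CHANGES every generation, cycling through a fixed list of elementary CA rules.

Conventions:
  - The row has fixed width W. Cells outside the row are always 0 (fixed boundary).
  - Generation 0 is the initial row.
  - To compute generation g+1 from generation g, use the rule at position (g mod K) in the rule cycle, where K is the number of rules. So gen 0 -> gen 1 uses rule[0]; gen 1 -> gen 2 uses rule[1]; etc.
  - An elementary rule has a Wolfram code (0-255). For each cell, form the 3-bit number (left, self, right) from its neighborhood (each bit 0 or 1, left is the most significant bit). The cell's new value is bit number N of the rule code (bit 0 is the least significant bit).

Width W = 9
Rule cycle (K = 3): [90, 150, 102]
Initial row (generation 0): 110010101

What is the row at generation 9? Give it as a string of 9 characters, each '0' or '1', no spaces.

Answer: 011100111

Derivation:
Gen 0: 110010101
Gen 1 (rule 90): 111100000
Gen 2 (rule 150): 011010000
Gen 3 (rule 102): 101110000
Gen 4 (rule 90): 001011000
Gen 5 (rule 150): 011000100
Gen 6 (rule 102): 101001100
Gen 7 (rule 90): 000111110
Gen 8 (rule 150): 001011101
Gen 9 (rule 102): 011100111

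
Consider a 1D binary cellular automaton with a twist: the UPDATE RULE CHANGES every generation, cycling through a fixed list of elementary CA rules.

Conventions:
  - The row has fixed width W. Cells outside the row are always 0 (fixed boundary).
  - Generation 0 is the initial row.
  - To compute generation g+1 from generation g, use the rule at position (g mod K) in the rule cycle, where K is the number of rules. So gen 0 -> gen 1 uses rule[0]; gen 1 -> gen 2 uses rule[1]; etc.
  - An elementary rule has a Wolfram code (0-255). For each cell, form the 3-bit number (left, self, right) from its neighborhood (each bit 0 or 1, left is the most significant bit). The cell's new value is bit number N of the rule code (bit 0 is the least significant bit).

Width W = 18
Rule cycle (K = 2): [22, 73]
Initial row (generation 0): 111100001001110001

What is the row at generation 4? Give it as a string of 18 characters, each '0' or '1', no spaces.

Answer: 110000100010110001

Derivation:
Gen 0: 111100001001110001
Gen 1 (rule 22): 000010011110001011
Gen 2 (rule 73): 111000010010100011
Gen 3 (rule 22): 000100111110110100
Gen 4 (rule 73): 110000100010110001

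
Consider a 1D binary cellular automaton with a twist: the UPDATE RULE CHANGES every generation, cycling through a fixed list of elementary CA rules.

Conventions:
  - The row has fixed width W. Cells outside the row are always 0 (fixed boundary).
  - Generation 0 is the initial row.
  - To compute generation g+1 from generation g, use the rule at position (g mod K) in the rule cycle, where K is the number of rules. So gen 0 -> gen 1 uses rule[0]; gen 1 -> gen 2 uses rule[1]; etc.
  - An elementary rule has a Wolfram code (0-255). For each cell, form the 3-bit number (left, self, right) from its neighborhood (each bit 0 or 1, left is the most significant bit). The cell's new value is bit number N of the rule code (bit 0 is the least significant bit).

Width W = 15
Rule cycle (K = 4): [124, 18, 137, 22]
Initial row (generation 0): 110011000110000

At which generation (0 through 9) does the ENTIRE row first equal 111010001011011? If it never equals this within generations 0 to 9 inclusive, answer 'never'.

Gen 0: 110011000110000
Gen 1 (rule 124): 111011100111000
Gen 2 (rule 18): 000000011000100
Gen 3 (rule 137): 111111010010001
Gen 4 (rule 22): 000000011111011
Gen 5 (rule 124): 000000010001111
Gen 6 (rule 18): 000000101010000
Gen 7 (rule 137): 111110000000111
Gen 8 (rule 22): 000001000001000
Gen 9 (rule 124): 000001100001100

Answer: never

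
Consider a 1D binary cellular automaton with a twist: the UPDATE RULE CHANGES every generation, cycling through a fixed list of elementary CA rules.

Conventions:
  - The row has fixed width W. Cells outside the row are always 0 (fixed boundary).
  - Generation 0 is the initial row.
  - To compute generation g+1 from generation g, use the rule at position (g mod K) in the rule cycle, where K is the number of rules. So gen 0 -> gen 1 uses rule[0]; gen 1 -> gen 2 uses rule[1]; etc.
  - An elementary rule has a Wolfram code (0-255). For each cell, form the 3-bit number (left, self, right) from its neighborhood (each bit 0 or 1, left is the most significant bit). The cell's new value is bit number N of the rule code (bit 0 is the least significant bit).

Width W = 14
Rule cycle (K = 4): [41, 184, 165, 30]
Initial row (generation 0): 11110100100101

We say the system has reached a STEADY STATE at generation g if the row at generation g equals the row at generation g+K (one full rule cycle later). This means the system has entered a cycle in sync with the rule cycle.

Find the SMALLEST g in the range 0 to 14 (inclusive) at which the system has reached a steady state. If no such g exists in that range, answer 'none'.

Answer: none

Derivation:
Gen 0: 11110100100101
Gen 1 (rule 41): 10001000000010
Gen 2 (rule 184): 01000100000001
Gen 3 (rule 165): 01010101111101
Gen 4 (rule 30): 11010101000001
Gen 5 (rule 41): 10101010011100
Gen 6 (rule 184): 01010101011010
Gen 7 (rule 165): 01111111100110
Gen 8 (rule 30): 11000000011101
Gen 9 (rule 41): 10011111010010
Gen 10 (rule 184): 01011110101001
Gen 11 (rule 165): 01101101111001
Gen 12 (rule 30): 11001001000111
Gen 13 (rule 41): 10000000010100
Gen 14 (rule 184): 01000000001010
Gen 15 (rule 165): 01011111101110
Gen 16 (rule 30): 11010000001001
Gen 17 (rule 41): 10100111100000
Gen 18 (rule 184): 01010111010000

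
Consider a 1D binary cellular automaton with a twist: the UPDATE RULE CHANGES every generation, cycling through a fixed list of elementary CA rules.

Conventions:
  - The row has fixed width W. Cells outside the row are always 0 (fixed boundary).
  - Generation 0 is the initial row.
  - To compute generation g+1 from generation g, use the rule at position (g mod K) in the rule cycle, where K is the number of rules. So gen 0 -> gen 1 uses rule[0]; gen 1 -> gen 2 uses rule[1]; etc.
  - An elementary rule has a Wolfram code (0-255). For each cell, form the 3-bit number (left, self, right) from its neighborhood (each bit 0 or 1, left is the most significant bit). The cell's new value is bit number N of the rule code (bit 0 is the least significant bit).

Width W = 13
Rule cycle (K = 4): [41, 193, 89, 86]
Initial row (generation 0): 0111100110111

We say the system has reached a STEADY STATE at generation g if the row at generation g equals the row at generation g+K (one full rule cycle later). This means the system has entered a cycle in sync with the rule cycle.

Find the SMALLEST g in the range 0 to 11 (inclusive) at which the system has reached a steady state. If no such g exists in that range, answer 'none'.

Gen 0: 0111100110111
Gen 1 (rule 41): 0100000101100
Gen 2 (rule 193): 0001110000101
Gen 3 (rule 89): 1101011110000
Gen 4 (rule 86): 0101000011000
Gen 5 (rule 41): 0010011010011
Gen 6 (rule 193): 1000001000001
Gen 7 (rule 89): 0111100111100
Gen 8 (rule 86): 1000111000110
Gen 9 (rule 41): 0010100010100
Gen 10 (rule 193): 1000001000001
Gen 11 (rule 89): 0111100111100
Gen 12 (rule 86): 1000111000110
Gen 13 (rule 41): 0010100010100
Gen 14 (rule 193): 1000001000001
Gen 15 (rule 89): 0111100111100

Answer: 6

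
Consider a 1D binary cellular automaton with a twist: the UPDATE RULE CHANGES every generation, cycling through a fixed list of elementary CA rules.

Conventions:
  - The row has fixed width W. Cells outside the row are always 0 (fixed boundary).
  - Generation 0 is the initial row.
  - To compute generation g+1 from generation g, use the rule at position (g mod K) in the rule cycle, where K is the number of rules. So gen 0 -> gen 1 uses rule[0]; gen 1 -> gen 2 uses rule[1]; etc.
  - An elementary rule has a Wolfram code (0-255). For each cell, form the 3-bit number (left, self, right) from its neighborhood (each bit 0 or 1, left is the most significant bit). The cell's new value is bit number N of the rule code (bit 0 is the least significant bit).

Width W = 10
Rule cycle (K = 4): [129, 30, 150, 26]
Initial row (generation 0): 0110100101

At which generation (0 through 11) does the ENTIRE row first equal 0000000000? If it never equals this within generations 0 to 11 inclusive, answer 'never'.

Gen 0: 0110100101
Gen 1 (rule 129): 0000000000
Gen 2 (rule 30): 0000000000
Gen 3 (rule 150): 0000000000
Gen 4 (rule 26): 0000000000
Gen 5 (rule 129): 1111111111
Gen 6 (rule 30): 1000000000
Gen 7 (rule 150): 1100000000
Gen 8 (rule 26): 1010000000
Gen 9 (rule 129): 0000111111
Gen 10 (rule 30): 0001100000
Gen 11 (rule 150): 0010010000

Answer: 1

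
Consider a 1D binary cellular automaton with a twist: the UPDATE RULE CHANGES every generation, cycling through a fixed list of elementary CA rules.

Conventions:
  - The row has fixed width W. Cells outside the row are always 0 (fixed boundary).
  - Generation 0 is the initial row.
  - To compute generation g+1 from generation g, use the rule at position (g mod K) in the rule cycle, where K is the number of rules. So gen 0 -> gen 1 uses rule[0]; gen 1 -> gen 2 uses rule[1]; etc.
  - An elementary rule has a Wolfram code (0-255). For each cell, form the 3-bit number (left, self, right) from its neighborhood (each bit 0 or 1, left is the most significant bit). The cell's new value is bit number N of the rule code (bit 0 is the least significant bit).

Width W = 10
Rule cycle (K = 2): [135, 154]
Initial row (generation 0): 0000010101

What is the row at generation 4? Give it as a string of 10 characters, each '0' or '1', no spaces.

Gen 0: 0000010101
Gen 1 (rule 135): 1111110101
Gen 2 (rule 154): 1111100000
Gen 3 (rule 135): 0111001111
Gen 4 (rule 154): 1110111110

Answer: 1110111110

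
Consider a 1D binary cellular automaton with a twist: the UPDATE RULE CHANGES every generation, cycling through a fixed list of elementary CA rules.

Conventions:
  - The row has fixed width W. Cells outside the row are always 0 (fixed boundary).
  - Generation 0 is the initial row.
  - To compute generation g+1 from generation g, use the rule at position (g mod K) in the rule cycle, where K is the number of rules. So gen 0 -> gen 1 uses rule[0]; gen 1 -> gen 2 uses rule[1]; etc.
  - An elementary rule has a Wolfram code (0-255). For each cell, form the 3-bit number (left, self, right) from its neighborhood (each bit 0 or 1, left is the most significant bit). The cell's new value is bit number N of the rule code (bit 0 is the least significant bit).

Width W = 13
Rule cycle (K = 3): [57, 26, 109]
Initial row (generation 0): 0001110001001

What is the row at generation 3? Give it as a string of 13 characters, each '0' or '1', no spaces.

Answer: 1010101111110

Derivation:
Gen 0: 0001110001001
Gen 1 (rule 57): 1101001100100
Gen 2 (rule 26): 1000111011010
Gen 3 (rule 109): 1010101111110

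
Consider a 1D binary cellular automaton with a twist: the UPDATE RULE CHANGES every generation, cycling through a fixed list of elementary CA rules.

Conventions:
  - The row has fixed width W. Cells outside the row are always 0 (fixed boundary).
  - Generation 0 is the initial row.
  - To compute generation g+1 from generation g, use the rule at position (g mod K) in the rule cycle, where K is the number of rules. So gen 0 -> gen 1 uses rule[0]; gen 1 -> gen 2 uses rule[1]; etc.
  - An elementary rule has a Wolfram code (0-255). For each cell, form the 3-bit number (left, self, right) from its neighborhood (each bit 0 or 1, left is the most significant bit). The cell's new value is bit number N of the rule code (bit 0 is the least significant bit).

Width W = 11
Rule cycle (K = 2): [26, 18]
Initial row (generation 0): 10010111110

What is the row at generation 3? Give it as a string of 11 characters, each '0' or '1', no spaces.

Answer: 01110001101

Derivation:
Gen 0: 10010111110
Gen 1 (rule 26): 01100100001
Gen 2 (rule 18): 10011010010
Gen 3 (rule 26): 01110001101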